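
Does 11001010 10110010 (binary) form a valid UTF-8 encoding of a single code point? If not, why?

Leading byte 0xCA = 11001010 → 2-byte form.
Continuation bytes 0xB2=10110010 all match 10xxxxxx.
Decoded value 0x2B2 is ≥ 0x80 (shortest form) and not a surrogate.

valid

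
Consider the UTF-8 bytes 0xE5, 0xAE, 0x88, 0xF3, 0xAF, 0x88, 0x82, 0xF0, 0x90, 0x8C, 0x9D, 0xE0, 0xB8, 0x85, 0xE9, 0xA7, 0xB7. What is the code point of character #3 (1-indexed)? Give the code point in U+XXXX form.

U+1031D

Offset 0: leading byte 0xE5 = 11100101 → 3-byte char #1 = E5 AE 88.
Offset 3: leading byte 0xF3 = 11110011 → 4-byte char #2 = F3 AF 88 82.
Offset 7: leading byte 0xF0 = 11110000 → 4-byte char #3 = F0 90 8C 9D.
Leading byte 0xF0 = 11110000 matches 11110xxx → 4-byte sequence.
Byte 1: 0xF0 = 11110000, payload 000 (3 bits).
Byte 2: 0x90 = 10010000 (10xxxxxx ✓), payload 010000.
Byte 3: 0x8C = 10001100 (10xxxxxx ✓), payload 001100.
Byte 4: 0x9D = 10011101 (10xxxxxx ✓), payload 011101.
Concatenate: 000010000001100011101 = 0x1031D (21 bits → U+1031D).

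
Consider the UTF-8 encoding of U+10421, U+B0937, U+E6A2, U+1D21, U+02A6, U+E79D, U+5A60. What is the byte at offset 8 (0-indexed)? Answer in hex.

U+10421 → 4-byte form F0 90 90 A1 at offsets 0–3.
U+B0937 → 4-byte form F2 B0 A4 B7 at offsets 4–7.
U+E6A2 → 3-byte form EE 9A A2 at offsets 8–10.
Offset 8 falls in char 3's range; it's byte 1 of EE 9A A2 = 0xEE.

0xEE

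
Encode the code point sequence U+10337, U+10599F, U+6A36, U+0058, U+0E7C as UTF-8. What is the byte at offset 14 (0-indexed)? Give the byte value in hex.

U+10337 → 4-byte form F0 90 8C B7 at offsets 0–3.
U+10599F → 4-byte form F4 85 A6 9F at offsets 4–7.
U+6A36 → 3-byte form E6 A8 B6 at offsets 8–10.
U+0058 → 1-byte form 58 at offsets 11–11.
U+0E7C → 3-byte form E0 B9 BC at offsets 12–14.
Offset 14 falls in char 5's range; it's byte 3 of E0 B9 BC = 0xBC.

0xBC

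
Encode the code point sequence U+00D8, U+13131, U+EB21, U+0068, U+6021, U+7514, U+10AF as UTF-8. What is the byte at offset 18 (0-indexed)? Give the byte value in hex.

0xAF

U+00D8 → 2-byte form C3 98 at offsets 0–1.
U+13131 → 4-byte form F0 93 84 B1 at offsets 2–5.
U+EB21 → 3-byte form EE AC A1 at offsets 6–8.
U+0068 → 1-byte form 68 at offsets 9–9.
U+6021 → 3-byte form E6 80 A1 at offsets 10–12.
U+7514 → 3-byte form E7 94 94 at offsets 13–15.
U+10AF → 3-byte form E1 82 AF at offsets 16–18.
Offset 18 falls in char 7's range; it's byte 3 of E1 82 AF = 0xAF.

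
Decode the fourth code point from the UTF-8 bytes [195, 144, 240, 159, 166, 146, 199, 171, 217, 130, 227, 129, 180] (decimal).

U+0642

Offset 0: leading byte 0xC3 = 11000011 → 2-byte char #1 = C3 90.
Offset 2: leading byte 0xF0 = 11110000 → 4-byte char #2 = F0 9F A6 92.
Offset 6: leading byte 0xC7 = 11000111 → 2-byte char #3 = C7 AB.
Offset 8: leading byte 0xD9 = 11011001 → 2-byte char #4 = D9 82.
Leading byte 0xD9 = 11011001 matches 110xxxxx → 2-byte sequence.
Byte 1: 0xD9 = 11011001, payload 11001 (5 bits).
Byte 2: 0x82 = 10000010 (10xxxxxx ✓), payload 000010.
Concatenate: 11001000010 = 0x642 (11 bits → U+0642).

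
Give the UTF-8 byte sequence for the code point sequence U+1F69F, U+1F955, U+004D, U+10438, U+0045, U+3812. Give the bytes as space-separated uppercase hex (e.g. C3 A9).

U+1F69F: 4-byte form → F0 9F 9A 9F.
U+1F955: 4-byte form → F0 9F A5 95.
U+004D: 1-byte form → 4D.
U+10438: 4-byte form → F0 90 90 B8.
U+0045: 1-byte form → 45.
U+3812: 3-byte form → E3 A0 92.
Concatenated (17 bytes): F0 9F 9A 9F F0 9F A5 95 4D F0 90 90 B8 45 E3 A0 92.

F0 9F 9A 9F F0 9F A5 95 4D F0 90 90 B8 45 E3 A0 92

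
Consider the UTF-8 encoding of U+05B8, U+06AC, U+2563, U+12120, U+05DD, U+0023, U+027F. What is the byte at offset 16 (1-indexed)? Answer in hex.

1-indexed offset 16 is 0-indexed offset 15.
U+05B8 → 2-byte form D6 B8 at offsets 0–1.
U+06AC → 2-byte form DA AC at offsets 2–3.
U+2563 → 3-byte form E2 95 A3 at offsets 4–6.
U+12120 → 4-byte form F0 92 84 A0 at offsets 7–10.
U+05DD → 2-byte form D7 9D at offsets 11–12.
U+0023 → 1-byte form 23 at offsets 13–13.
U+027F → 2-byte form C9 BF at offsets 14–15.
Offset 15 falls in char 7's range; it's byte 2 of C9 BF = 0xBF.

0xBF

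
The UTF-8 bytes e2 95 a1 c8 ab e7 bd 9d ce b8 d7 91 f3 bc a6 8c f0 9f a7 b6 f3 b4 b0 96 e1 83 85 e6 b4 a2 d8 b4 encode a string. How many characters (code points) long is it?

Byte at offset 0: 0xE2 = 11100010 → 3-byte char (#1). Advance 3.
Byte at offset 3: 0xC8 = 11001000 → 2-byte char (#2). Advance 2.
Byte at offset 5: 0xE7 = 11100111 → 3-byte char (#3). Advance 3.
Byte at offset 8: 0xCE = 11001110 → 2-byte char (#4). Advance 2.
Byte at offset 10: 0xD7 = 11010111 → 2-byte char (#5). Advance 2.
Byte at offset 12: 0xF3 = 11110011 → 4-byte char (#6). Advance 4.
Byte at offset 16: 0xF0 = 11110000 → 4-byte char (#7). Advance 4.
Byte at offset 20: 0xF3 = 11110011 → 4-byte char (#8). Advance 4.
Byte at offset 24: 0xE1 = 11100001 → 3-byte char (#9). Advance 3.
Byte at offset 27: 0xE6 = 11100110 → 3-byte char (#10). Advance 3.
Byte at offset 30: 0xD8 = 11011000 → 2-byte char (#11). Advance 2.
Reached end at offset 32 after 11 code points.

11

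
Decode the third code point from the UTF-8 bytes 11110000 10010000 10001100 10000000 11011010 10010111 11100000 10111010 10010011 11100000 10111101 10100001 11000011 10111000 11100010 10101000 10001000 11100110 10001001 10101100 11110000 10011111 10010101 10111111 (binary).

U+0E93

Offset 0: leading byte 0xF0 = 11110000 → 4-byte char #1 = F0 90 8C 80.
Offset 4: leading byte 0xDA = 11011010 → 2-byte char #2 = DA 97.
Offset 6: leading byte 0xE0 = 11100000 → 3-byte char #3 = E0 BA 93.
Leading byte 0xE0 = 11100000 matches 1110xxxx → 3-byte sequence.
Byte 1: 0xE0 = 11100000, payload 0000 (4 bits).
Byte 2: 0xBA = 10111010 (10xxxxxx ✓), payload 111010.
Byte 3: 0x93 = 10010011 (10xxxxxx ✓), payload 010011.
Concatenate: 0000111010010011 = 0xE93 (16 bits → U+0E93).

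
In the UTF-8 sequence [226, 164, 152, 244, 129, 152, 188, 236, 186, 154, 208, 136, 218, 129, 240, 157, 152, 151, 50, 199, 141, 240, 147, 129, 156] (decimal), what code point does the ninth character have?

U+1305C

Offset 0: leading byte 0xE2 = 11100010 → 3-byte char #1 = E2 A4 98.
Offset 3: leading byte 0xF4 = 11110100 → 4-byte char #2 = F4 81 98 BC.
Offset 7: leading byte 0xEC = 11101100 → 3-byte char #3 = EC BA 9A.
Offset 10: leading byte 0xD0 = 11010000 → 2-byte char #4 = D0 88.
Offset 12: leading byte 0xDA = 11011010 → 2-byte char #5 = DA 81.
Offset 14: leading byte 0xF0 = 11110000 → 4-byte char #6 = F0 9D 98 97.
Offset 18: leading byte 0x32 = 00110010 → 1-byte char #7 = 32.
Offset 19: leading byte 0xC7 = 11000111 → 2-byte char #8 = C7 8D.
Offset 21: leading byte 0xF0 = 11110000 → 4-byte char #9 = F0 93 81 9C.
Leading byte 0xF0 = 11110000 matches 11110xxx → 4-byte sequence.
Byte 1: 0xF0 = 11110000, payload 000 (3 bits).
Byte 2: 0x93 = 10010011 (10xxxxxx ✓), payload 010011.
Byte 3: 0x81 = 10000001 (10xxxxxx ✓), payload 000001.
Byte 4: 0x9C = 10011100 (10xxxxxx ✓), payload 011100.
Concatenate: 000010011000001011100 = 0x1305C (21 bits → U+1305C).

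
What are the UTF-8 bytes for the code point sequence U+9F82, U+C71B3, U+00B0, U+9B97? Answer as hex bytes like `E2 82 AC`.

U+9F82: 3-byte form → E9 BE 82.
U+C71B3: 4-byte form → F3 87 86 B3.
U+00B0: 2-byte form → C2 B0.
U+9B97: 3-byte form → E9 AE 97.
Concatenated (12 bytes): E9 BE 82 F3 87 86 B3 C2 B0 E9 AE 97.

E9 BE 82 F3 87 86 B3 C2 B0 E9 AE 97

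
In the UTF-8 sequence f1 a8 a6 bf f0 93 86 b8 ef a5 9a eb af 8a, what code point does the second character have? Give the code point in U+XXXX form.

Offset 0: leading byte 0xF1 = 11110001 → 4-byte char #1 = F1 A8 A6 BF.
Offset 4: leading byte 0xF0 = 11110000 → 4-byte char #2 = F0 93 86 B8.
Leading byte 0xF0 = 11110000 matches 11110xxx → 4-byte sequence.
Byte 1: 0xF0 = 11110000, payload 000 (3 bits).
Byte 2: 0x93 = 10010011 (10xxxxxx ✓), payload 010011.
Byte 3: 0x86 = 10000110 (10xxxxxx ✓), payload 000110.
Byte 4: 0xB8 = 10111000 (10xxxxxx ✓), payload 111000.
Concatenate: 000010011000110111000 = 0x131B8 (21 bits → U+131B8).

U+131B8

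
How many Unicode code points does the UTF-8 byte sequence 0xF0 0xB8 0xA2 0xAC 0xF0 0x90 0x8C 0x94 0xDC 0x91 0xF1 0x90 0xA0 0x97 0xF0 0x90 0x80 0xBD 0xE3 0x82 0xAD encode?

Byte at offset 0: 0xF0 = 11110000 → 4-byte char (#1). Advance 4.
Byte at offset 4: 0xF0 = 11110000 → 4-byte char (#2). Advance 4.
Byte at offset 8: 0xDC = 11011100 → 2-byte char (#3). Advance 2.
Byte at offset 10: 0xF1 = 11110001 → 4-byte char (#4). Advance 4.
Byte at offset 14: 0xF0 = 11110000 → 4-byte char (#5). Advance 4.
Byte at offset 18: 0xE3 = 11100011 → 3-byte char (#6). Advance 3.
Reached end at offset 21 after 6 code points.

6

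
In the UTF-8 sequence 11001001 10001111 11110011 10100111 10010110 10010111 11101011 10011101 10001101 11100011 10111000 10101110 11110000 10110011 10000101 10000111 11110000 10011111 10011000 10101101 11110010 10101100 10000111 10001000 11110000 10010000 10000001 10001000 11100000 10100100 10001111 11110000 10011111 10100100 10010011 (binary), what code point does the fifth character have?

U+33147

Offset 0: leading byte 0xC9 = 11001001 → 2-byte char #1 = C9 8F.
Offset 2: leading byte 0xF3 = 11110011 → 4-byte char #2 = F3 A7 96 97.
Offset 6: leading byte 0xEB = 11101011 → 3-byte char #3 = EB 9D 8D.
Offset 9: leading byte 0xE3 = 11100011 → 3-byte char #4 = E3 B8 AE.
Offset 12: leading byte 0xF0 = 11110000 → 4-byte char #5 = F0 B3 85 87.
Leading byte 0xF0 = 11110000 matches 11110xxx → 4-byte sequence.
Byte 1: 0xF0 = 11110000, payload 000 (3 bits).
Byte 2: 0xB3 = 10110011 (10xxxxxx ✓), payload 110011.
Byte 3: 0x85 = 10000101 (10xxxxxx ✓), payload 000101.
Byte 4: 0x87 = 10000111 (10xxxxxx ✓), payload 000111.
Concatenate: 000110011000101000111 = 0x33147 (21 bits → U+33147).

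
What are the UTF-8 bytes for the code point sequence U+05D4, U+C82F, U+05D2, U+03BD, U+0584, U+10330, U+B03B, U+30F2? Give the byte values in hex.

U+05D4: 2-byte form → D7 94.
U+C82F: 3-byte form → EC A0 AF.
U+05D2: 2-byte form → D7 92.
U+03BD: 2-byte form → CE BD.
U+0584: 2-byte form → D6 84.
U+10330: 4-byte form → F0 90 8C B0.
U+B03B: 3-byte form → EB 80 BB.
U+30F2: 3-byte form → E3 83 B2.
Concatenated (21 bytes): D7 94 EC A0 AF D7 92 CE BD D6 84 F0 90 8C B0 EB 80 BB E3 83 B2.

D7 94 EC A0 AF D7 92 CE BD D6 84 F0 90 8C B0 EB 80 BB E3 83 B2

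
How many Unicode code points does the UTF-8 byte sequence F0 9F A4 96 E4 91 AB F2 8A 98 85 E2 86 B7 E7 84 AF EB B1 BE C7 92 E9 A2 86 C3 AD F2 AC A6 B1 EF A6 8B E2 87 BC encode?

12

Byte at offset 0: 0xF0 = 11110000 → 4-byte char (#1). Advance 4.
Byte at offset 4: 0xE4 = 11100100 → 3-byte char (#2). Advance 3.
Byte at offset 7: 0xF2 = 11110010 → 4-byte char (#3). Advance 4.
Byte at offset 11: 0xE2 = 11100010 → 3-byte char (#4). Advance 3.
Byte at offset 14: 0xE7 = 11100111 → 3-byte char (#5). Advance 3.
Byte at offset 17: 0xEB = 11101011 → 3-byte char (#6). Advance 3.
Byte at offset 20: 0xC7 = 11000111 → 2-byte char (#7). Advance 2.
Byte at offset 22: 0xE9 = 11101001 → 3-byte char (#8). Advance 3.
Byte at offset 25: 0xC3 = 11000011 → 2-byte char (#9). Advance 2.
Byte at offset 27: 0xF2 = 11110010 → 4-byte char (#10). Advance 4.
Byte at offset 31: 0xEF = 11101111 → 3-byte char (#11). Advance 3.
Byte at offset 34: 0xE2 = 11100010 → 3-byte char (#12). Advance 3.
Reached end at offset 37 after 12 code points.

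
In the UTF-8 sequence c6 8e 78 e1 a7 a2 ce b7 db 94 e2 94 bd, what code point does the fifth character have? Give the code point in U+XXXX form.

Offset 0: leading byte 0xC6 = 11000110 → 2-byte char #1 = C6 8E.
Offset 2: leading byte 0x78 = 01111000 → 1-byte char #2 = 78.
Offset 3: leading byte 0xE1 = 11100001 → 3-byte char #3 = E1 A7 A2.
Offset 6: leading byte 0xCE = 11001110 → 2-byte char #4 = CE B7.
Offset 8: leading byte 0xDB = 11011011 → 2-byte char #5 = DB 94.
Leading byte 0xDB = 11011011 matches 110xxxxx → 2-byte sequence.
Byte 1: 0xDB = 11011011, payload 11011 (5 bits).
Byte 2: 0x94 = 10010100 (10xxxxxx ✓), payload 010100.
Concatenate: 11011010100 = 0x6D4 (11 bits → U+06D4).

U+06D4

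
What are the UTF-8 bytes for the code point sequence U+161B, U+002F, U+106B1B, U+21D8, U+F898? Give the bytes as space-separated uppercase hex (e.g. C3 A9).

U+161B: 3-byte form → E1 98 9B.
U+002F: 1-byte form → 2F.
U+106B1B: 4-byte form → F4 86 AC 9B.
U+21D8: 3-byte form → E2 87 98.
U+F898: 3-byte form → EF A2 98.
Concatenated (14 bytes): E1 98 9B 2F F4 86 AC 9B E2 87 98 EF A2 98.

E1 98 9B 2F F4 86 AC 9B E2 87 98 EF A2 98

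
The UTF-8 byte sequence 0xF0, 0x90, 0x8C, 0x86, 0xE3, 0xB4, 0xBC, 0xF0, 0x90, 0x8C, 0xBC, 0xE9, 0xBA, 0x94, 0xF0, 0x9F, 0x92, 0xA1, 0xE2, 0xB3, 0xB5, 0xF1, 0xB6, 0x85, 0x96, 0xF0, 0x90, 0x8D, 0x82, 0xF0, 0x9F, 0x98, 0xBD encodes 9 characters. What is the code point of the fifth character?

U+1F4A1

Offset 0: leading byte 0xF0 = 11110000 → 4-byte char #1 = F0 90 8C 86.
Offset 4: leading byte 0xE3 = 11100011 → 3-byte char #2 = E3 B4 BC.
Offset 7: leading byte 0xF0 = 11110000 → 4-byte char #3 = F0 90 8C BC.
Offset 11: leading byte 0xE9 = 11101001 → 3-byte char #4 = E9 BA 94.
Offset 14: leading byte 0xF0 = 11110000 → 4-byte char #5 = F0 9F 92 A1.
Leading byte 0xF0 = 11110000 matches 11110xxx → 4-byte sequence.
Byte 1: 0xF0 = 11110000, payload 000 (3 bits).
Byte 2: 0x9F = 10011111 (10xxxxxx ✓), payload 011111.
Byte 3: 0x92 = 10010010 (10xxxxxx ✓), payload 010010.
Byte 4: 0xA1 = 10100001 (10xxxxxx ✓), payload 100001.
Concatenate: 000011111010010100001 = 0x1F4A1 (21 bits → U+1F4A1).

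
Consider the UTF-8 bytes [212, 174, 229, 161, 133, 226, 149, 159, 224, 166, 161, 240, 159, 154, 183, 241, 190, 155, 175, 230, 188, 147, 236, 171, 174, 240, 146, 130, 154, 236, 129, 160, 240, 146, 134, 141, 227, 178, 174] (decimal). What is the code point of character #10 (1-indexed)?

Offset 0: leading byte 0xD4 = 11010100 → 2-byte char #1 = D4 AE.
Offset 2: leading byte 0xE5 = 11100101 → 3-byte char #2 = E5 A1 85.
Offset 5: leading byte 0xE2 = 11100010 → 3-byte char #3 = E2 95 9F.
Offset 8: leading byte 0xE0 = 11100000 → 3-byte char #4 = E0 A6 A1.
Offset 11: leading byte 0xF0 = 11110000 → 4-byte char #5 = F0 9F 9A B7.
Offset 15: leading byte 0xF1 = 11110001 → 4-byte char #6 = F1 BE 9B AF.
Offset 19: leading byte 0xE6 = 11100110 → 3-byte char #7 = E6 BC 93.
Offset 22: leading byte 0xEC = 11101100 → 3-byte char #8 = EC AB AE.
Offset 25: leading byte 0xF0 = 11110000 → 4-byte char #9 = F0 92 82 9A.
Offset 29: leading byte 0xEC = 11101100 → 3-byte char #10 = EC 81 A0.
Leading byte 0xEC = 11101100 matches 1110xxxx → 3-byte sequence.
Byte 1: 0xEC = 11101100, payload 1100 (4 bits).
Byte 2: 0x81 = 10000001 (10xxxxxx ✓), payload 000001.
Byte 3: 0xA0 = 10100000 (10xxxxxx ✓), payload 100000.
Concatenate: 1100000001100000 = 0xC060 (16 bits → U+C060).

U+C060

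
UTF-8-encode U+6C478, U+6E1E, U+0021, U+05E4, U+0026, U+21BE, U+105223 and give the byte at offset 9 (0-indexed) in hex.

U+6C478 → 4-byte form F1 AC 91 B8 at offsets 0–3.
U+6E1E → 3-byte form E6 B8 9E at offsets 4–6.
U+0021 → 1-byte form 21 at offsets 7–7.
U+05E4 → 2-byte form D7 A4 at offsets 8–9.
Offset 9 falls in char 4's range; it's byte 2 of D7 A4 = 0xA4.

0xA4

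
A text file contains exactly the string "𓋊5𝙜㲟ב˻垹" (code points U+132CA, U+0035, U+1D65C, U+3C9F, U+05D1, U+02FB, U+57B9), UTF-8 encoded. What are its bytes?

U+132CA: 4-byte form → F0 93 8B 8A.
U+0035: 1-byte form → 35.
U+1D65C: 4-byte form → F0 9D 99 9C.
U+3C9F: 3-byte form → E3 B2 9F.
U+05D1: 2-byte form → D7 91.
U+02FB: 2-byte form → CB BB.
U+57B9: 3-byte form → E5 9E B9.
Concatenated (19 bytes): F0 93 8B 8A 35 F0 9D 99 9C E3 B2 9F D7 91 CB BB E5 9E B9.

F0 93 8B 8A 35 F0 9D 99 9C E3 B2 9F D7 91 CB BB E5 9E B9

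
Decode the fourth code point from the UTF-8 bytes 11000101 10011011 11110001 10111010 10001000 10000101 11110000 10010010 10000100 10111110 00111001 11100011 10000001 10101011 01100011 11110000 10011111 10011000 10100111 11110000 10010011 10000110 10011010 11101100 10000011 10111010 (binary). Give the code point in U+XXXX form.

Offset 0: leading byte 0xC5 = 11000101 → 2-byte char #1 = C5 9B.
Offset 2: leading byte 0xF1 = 11110001 → 4-byte char #2 = F1 BA 88 85.
Offset 6: leading byte 0xF0 = 11110000 → 4-byte char #3 = F0 92 84 BE.
Offset 10: leading byte 0x39 = 00111001 → 1-byte char #4 = 39.
Leading byte 0x39 = 00111001 matches 0xxxxxxx → 1-byte sequence.
Byte 1: 0x39 = 00111001, payload 0111001 (7 bits).
Concatenate: 0111001 = 0x39 (7 bits → U+0039).

U+0039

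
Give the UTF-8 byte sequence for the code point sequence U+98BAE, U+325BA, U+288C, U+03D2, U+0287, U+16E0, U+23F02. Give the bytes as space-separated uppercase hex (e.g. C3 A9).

U+98BAE: 4-byte form → F2 98 AE AE.
U+325BA: 4-byte form → F0 B2 96 BA.
U+288C: 3-byte form → E2 A2 8C.
U+03D2: 2-byte form → CF 92.
U+0287: 2-byte form → CA 87.
U+16E0: 3-byte form → E1 9B A0.
U+23F02: 4-byte form → F0 A3 BC 82.
Concatenated (22 bytes): F2 98 AE AE F0 B2 96 BA E2 A2 8C CF 92 CA 87 E1 9B A0 F0 A3 BC 82.

F2 98 AE AE F0 B2 96 BA E2 A2 8C CF 92 CA 87 E1 9B A0 F0 A3 BC 82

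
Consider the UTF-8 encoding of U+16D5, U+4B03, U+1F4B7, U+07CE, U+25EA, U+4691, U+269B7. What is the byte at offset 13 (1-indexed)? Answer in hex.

1-indexed offset 13 is 0-indexed offset 12.
U+16D5 → 3-byte form E1 9B 95 at offsets 0–2.
U+4B03 → 3-byte form E4 AC 83 at offsets 3–5.
U+1F4B7 → 4-byte form F0 9F 92 B7 at offsets 6–9.
U+07CE → 2-byte form DF 8E at offsets 10–11.
U+25EA → 3-byte form E2 97 AA at offsets 12–14.
Offset 12 falls in char 5's range; it's byte 1 of E2 97 AA = 0xE2.

0xE2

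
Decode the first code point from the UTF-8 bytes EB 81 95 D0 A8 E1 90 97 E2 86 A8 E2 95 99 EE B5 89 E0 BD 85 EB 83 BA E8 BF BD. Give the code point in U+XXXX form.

Offset 0: leading byte 0xEB = 11101011 → 3-byte char #1 = EB 81 95.
Leading byte 0xEB = 11101011 matches 1110xxxx → 3-byte sequence.
Byte 1: 0xEB = 11101011, payload 1011 (4 bits).
Byte 2: 0x81 = 10000001 (10xxxxxx ✓), payload 000001.
Byte 3: 0x95 = 10010101 (10xxxxxx ✓), payload 010101.
Concatenate: 1011000001010101 = 0xB055 (16 bits → U+B055).

U+B055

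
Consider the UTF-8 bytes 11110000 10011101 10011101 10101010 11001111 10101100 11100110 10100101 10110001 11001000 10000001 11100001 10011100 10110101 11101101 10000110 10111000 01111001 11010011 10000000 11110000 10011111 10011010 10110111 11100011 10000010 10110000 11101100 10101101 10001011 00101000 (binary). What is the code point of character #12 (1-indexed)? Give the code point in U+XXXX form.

U+0028

Offset 0: leading byte 0xF0 = 11110000 → 4-byte char #1 = F0 9D 9D AA.
Offset 4: leading byte 0xCF = 11001111 → 2-byte char #2 = CF AC.
Offset 6: leading byte 0xE6 = 11100110 → 3-byte char #3 = E6 A5 B1.
Offset 9: leading byte 0xC8 = 11001000 → 2-byte char #4 = C8 81.
Offset 11: leading byte 0xE1 = 11100001 → 3-byte char #5 = E1 9C B5.
Offset 14: leading byte 0xED = 11101101 → 3-byte char #6 = ED 86 B8.
Offset 17: leading byte 0x79 = 01111001 → 1-byte char #7 = 79.
Offset 18: leading byte 0xD3 = 11010011 → 2-byte char #8 = D3 80.
Offset 20: leading byte 0xF0 = 11110000 → 4-byte char #9 = F0 9F 9A B7.
Offset 24: leading byte 0xE3 = 11100011 → 3-byte char #10 = E3 82 B0.
Offset 27: leading byte 0xEC = 11101100 → 3-byte char #11 = EC AD 8B.
Offset 30: leading byte 0x28 = 00101000 → 1-byte char #12 = 28.
Leading byte 0x28 = 00101000 matches 0xxxxxxx → 1-byte sequence.
Byte 1: 0x28 = 00101000, payload 0101000 (7 bits).
Concatenate: 0101000 = 0x28 (7 bits → U+0028).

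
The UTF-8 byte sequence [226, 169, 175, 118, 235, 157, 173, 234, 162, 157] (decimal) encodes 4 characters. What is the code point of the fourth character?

Offset 0: leading byte 0xE2 = 11100010 → 3-byte char #1 = E2 A9 AF.
Offset 3: leading byte 0x76 = 01110110 → 1-byte char #2 = 76.
Offset 4: leading byte 0xEB = 11101011 → 3-byte char #3 = EB 9D AD.
Offset 7: leading byte 0xEA = 11101010 → 3-byte char #4 = EA A2 9D.
Leading byte 0xEA = 11101010 matches 1110xxxx → 3-byte sequence.
Byte 1: 0xEA = 11101010, payload 1010 (4 bits).
Byte 2: 0xA2 = 10100010 (10xxxxxx ✓), payload 100010.
Byte 3: 0x9D = 10011101 (10xxxxxx ✓), payload 011101.
Concatenate: 1010100010011101 = 0xA89D (16 bits → U+A89D).

U+A89D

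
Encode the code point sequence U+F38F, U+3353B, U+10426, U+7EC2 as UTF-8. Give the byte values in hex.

U+F38F: 3-byte form → EF 8E 8F.
U+3353B: 4-byte form → F0 B3 94 BB.
U+10426: 4-byte form → F0 90 90 A6.
U+7EC2: 3-byte form → E7 BB 82.
Concatenated (14 bytes): EF 8E 8F F0 B3 94 BB F0 90 90 A6 E7 BB 82.

EF 8E 8F F0 B3 94 BB F0 90 90 A6 E7 BB 82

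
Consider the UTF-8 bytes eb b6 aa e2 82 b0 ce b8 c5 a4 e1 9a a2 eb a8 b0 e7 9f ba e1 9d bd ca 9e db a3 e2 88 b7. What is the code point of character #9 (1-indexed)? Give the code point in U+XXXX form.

Offset 0: leading byte 0xEB = 11101011 → 3-byte char #1 = EB B6 AA.
Offset 3: leading byte 0xE2 = 11100010 → 3-byte char #2 = E2 82 B0.
Offset 6: leading byte 0xCE = 11001110 → 2-byte char #3 = CE B8.
Offset 8: leading byte 0xC5 = 11000101 → 2-byte char #4 = C5 A4.
Offset 10: leading byte 0xE1 = 11100001 → 3-byte char #5 = E1 9A A2.
Offset 13: leading byte 0xEB = 11101011 → 3-byte char #6 = EB A8 B0.
Offset 16: leading byte 0xE7 = 11100111 → 3-byte char #7 = E7 9F BA.
Offset 19: leading byte 0xE1 = 11100001 → 3-byte char #8 = E1 9D BD.
Offset 22: leading byte 0xCA = 11001010 → 2-byte char #9 = CA 9E.
Leading byte 0xCA = 11001010 matches 110xxxxx → 2-byte sequence.
Byte 1: 0xCA = 11001010, payload 01010 (5 bits).
Byte 2: 0x9E = 10011110 (10xxxxxx ✓), payload 011110.
Concatenate: 01010011110 = 0x29E (11 bits → U+029E).

U+029E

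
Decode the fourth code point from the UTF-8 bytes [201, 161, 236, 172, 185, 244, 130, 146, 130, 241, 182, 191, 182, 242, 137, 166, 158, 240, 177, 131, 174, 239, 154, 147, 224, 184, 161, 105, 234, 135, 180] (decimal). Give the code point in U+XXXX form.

U+76FF6

Offset 0: leading byte 0xC9 = 11001001 → 2-byte char #1 = C9 A1.
Offset 2: leading byte 0xEC = 11101100 → 3-byte char #2 = EC AC B9.
Offset 5: leading byte 0xF4 = 11110100 → 4-byte char #3 = F4 82 92 82.
Offset 9: leading byte 0xF1 = 11110001 → 4-byte char #4 = F1 B6 BF B6.
Leading byte 0xF1 = 11110001 matches 11110xxx → 4-byte sequence.
Byte 1: 0xF1 = 11110001, payload 001 (3 bits).
Byte 2: 0xB6 = 10110110 (10xxxxxx ✓), payload 110110.
Byte 3: 0xBF = 10111111 (10xxxxxx ✓), payload 111111.
Byte 4: 0xB6 = 10110110 (10xxxxxx ✓), payload 110110.
Concatenate: 001110110111111110110 = 0x76FF6 (21 bits → U+76FF6).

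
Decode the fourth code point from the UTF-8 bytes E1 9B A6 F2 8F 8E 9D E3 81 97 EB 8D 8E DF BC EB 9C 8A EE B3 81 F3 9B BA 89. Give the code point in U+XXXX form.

Offset 0: leading byte 0xE1 = 11100001 → 3-byte char #1 = E1 9B A6.
Offset 3: leading byte 0xF2 = 11110010 → 4-byte char #2 = F2 8F 8E 9D.
Offset 7: leading byte 0xE3 = 11100011 → 3-byte char #3 = E3 81 97.
Offset 10: leading byte 0xEB = 11101011 → 3-byte char #4 = EB 8D 8E.
Leading byte 0xEB = 11101011 matches 1110xxxx → 3-byte sequence.
Byte 1: 0xEB = 11101011, payload 1011 (4 bits).
Byte 2: 0x8D = 10001101 (10xxxxxx ✓), payload 001101.
Byte 3: 0x8E = 10001110 (10xxxxxx ✓), payload 001110.
Concatenate: 1011001101001110 = 0xB34E (16 bits → U+B34E).

U+B34E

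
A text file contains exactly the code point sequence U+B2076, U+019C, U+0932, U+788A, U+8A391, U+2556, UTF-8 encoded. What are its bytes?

F2 B2 81 B6 C6 9C E0 A4 B2 E7 A2 8A F2 8A 8E 91 E2 95 96

U+B2076: 4-byte form → F2 B2 81 B6.
U+019C: 2-byte form → C6 9C.
U+0932: 3-byte form → E0 A4 B2.
U+788A: 3-byte form → E7 A2 8A.
U+8A391: 4-byte form → F2 8A 8E 91.
U+2556: 3-byte form → E2 95 96.
Concatenated (19 bytes): F2 B2 81 B6 C6 9C E0 A4 B2 E7 A2 8A F2 8A 8E 91 E2 95 96.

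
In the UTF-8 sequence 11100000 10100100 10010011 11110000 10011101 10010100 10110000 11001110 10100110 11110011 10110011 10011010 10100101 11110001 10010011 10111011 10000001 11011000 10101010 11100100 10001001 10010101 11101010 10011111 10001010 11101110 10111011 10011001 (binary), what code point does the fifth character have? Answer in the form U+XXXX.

Offset 0: leading byte 0xE0 = 11100000 → 3-byte char #1 = E0 A4 93.
Offset 3: leading byte 0xF0 = 11110000 → 4-byte char #2 = F0 9D 94 B0.
Offset 7: leading byte 0xCE = 11001110 → 2-byte char #3 = CE A6.
Offset 9: leading byte 0xF3 = 11110011 → 4-byte char #4 = F3 B3 9A A5.
Offset 13: leading byte 0xF1 = 11110001 → 4-byte char #5 = F1 93 BB 81.
Leading byte 0xF1 = 11110001 matches 11110xxx → 4-byte sequence.
Byte 1: 0xF1 = 11110001, payload 001 (3 bits).
Byte 2: 0x93 = 10010011 (10xxxxxx ✓), payload 010011.
Byte 3: 0xBB = 10111011 (10xxxxxx ✓), payload 111011.
Byte 4: 0x81 = 10000001 (10xxxxxx ✓), payload 000001.
Concatenate: 001010011111011000001 = 0x53EC1 (21 bits → U+53EC1).

U+53EC1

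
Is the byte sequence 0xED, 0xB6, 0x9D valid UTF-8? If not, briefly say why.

invalid (encodes a surrogate (U+D800–U+DFFF))

Structurally a 3-byte sequence; payload = 0xDD9D.
But 0xDD9D is in U+D800–U+DFFF, the surrogate range. Surrogates are not Unicode scalar values and are forbidden in UTF-8.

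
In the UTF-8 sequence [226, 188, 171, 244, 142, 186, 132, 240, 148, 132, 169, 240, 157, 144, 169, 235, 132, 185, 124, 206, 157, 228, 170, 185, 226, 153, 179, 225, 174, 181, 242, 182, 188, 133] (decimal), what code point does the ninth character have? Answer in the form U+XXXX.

Offset 0: leading byte 0xE2 = 11100010 → 3-byte char #1 = E2 BC AB.
Offset 3: leading byte 0xF4 = 11110100 → 4-byte char #2 = F4 8E BA 84.
Offset 7: leading byte 0xF0 = 11110000 → 4-byte char #3 = F0 94 84 A9.
Offset 11: leading byte 0xF0 = 11110000 → 4-byte char #4 = F0 9D 90 A9.
Offset 15: leading byte 0xEB = 11101011 → 3-byte char #5 = EB 84 B9.
Offset 18: leading byte 0x7C = 01111100 → 1-byte char #6 = 7C.
Offset 19: leading byte 0xCE = 11001110 → 2-byte char #7 = CE 9D.
Offset 21: leading byte 0xE4 = 11100100 → 3-byte char #8 = E4 AA B9.
Offset 24: leading byte 0xE2 = 11100010 → 3-byte char #9 = E2 99 B3.
Leading byte 0xE2 = 11100010 matches 1110xxxx → 3-byte sequence.
Byte 1: 0xE2 = 11100010, payload 0010 (4 bits).
Byte 2: 0x99 = 10011001 (10xxxxxx ✓), payload 011001.
Byte 3: 0xB3 = 10110011 (10xxxxxx ✓), payload 110011.
Concatenate: 0010011001110011 = 0x2673 (16 bits → U+2673).

U+2673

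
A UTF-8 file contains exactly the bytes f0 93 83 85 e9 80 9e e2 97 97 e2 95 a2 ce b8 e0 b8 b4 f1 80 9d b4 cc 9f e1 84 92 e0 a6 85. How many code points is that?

Byte at offset 0: 0xF0 = 11110000 → 4-byte char (#1). Advance 4.
Byte at offset 4: 0xE9 = 11101001 → 3-byte char (#2). Advance 3.
Byte at offset 7: 0xE2 = 11100010 → 3-byte char (#3). Advance 3.
Byte at offset 10: 0xE2 = 11100010 → 3-byte char (#4). Advance 3.
Byte at offset 13: 0xCE = 11001110 → 2-byte char (#5). Advance 2.
Byte at offset 15: 0xE0 = 11100000 → 3-byte char (#6). Advance 3.
Byte at offset 18: 0xF1 = 11110001 → 4-byte char (#7). Advance 4.
Byte at offset 22: 0xCC = 11001100 → 2-byte char (#8). Advance 2.
Byte at offset 24: 0xE1 = 11100001 → 3-byte char (#9). Advance 3.
Byte at offset 27: 0xE0 = 11100000 → 3-byte char (#10). Advance 3.
Reached end at offset 30 after 10 code points.

10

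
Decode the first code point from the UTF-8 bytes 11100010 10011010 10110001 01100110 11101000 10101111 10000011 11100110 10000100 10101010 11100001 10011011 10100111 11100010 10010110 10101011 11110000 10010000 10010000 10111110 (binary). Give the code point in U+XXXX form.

U+26B1

Offset 0: leading byte 0xE2 = 11100010 → 3-byte char #1 = E2 9A B1.
Leading byte 0xE2 = 11100010 matches 1110xxxx → 3-byte sequence.
Byte 1: 0xE2 = 11100010, payload 0010 (4 bits).
Byte 2: 0x9A = 10011010 (10xxxxxx ✓), payload 011010.
Byte 3: 0xB1 = 10110001 (10xxxxxx ✓), payload 110001.
Concatenate: 0010011010110001 = 0x26B1 (16 bits → U+26B1).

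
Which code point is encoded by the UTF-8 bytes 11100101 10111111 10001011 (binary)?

U+5FCB

Leading byte 0xE5 = 11100101 matches 1110xxxx → 3-byte sequence.
Byte 1: 0xE5 = 11100101, payload 0101 (4 bits).
Byte 2: 0xBF = 10111111 (10xxxxxx ✓), payload 111111.
Byte 3: 0x8B = 10001011 (10xxxxxx ✓), payload 001011.
Concatenate: 0101111111001011 = 0x5FCB (16 bits → U+5FCB).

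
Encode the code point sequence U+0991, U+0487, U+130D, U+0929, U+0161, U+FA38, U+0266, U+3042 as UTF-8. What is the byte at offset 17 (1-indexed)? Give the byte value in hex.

0xC9

1-indexed offset 17 is 0-indexed offset 16.
U+0991 → 3-byte form E0 A6 91 at offsets 0–2.
U+0487 → 2-byte form D2 87 at offsets 3–4.
U+130D → 3-byte form E1 8C 8D at offsets 5–7.
U+0929 → 3-byte form E0 A4 A9 at offsets 8–10.
U+0161 → 2-byte form C5 A1 at offsets 11–12.
U+FA38 → 3-byte form EF A8 B8 at offsets 13–15.
U+0266 → 2-byte form C9 A6 at offsets 16–17.
Offset 16 falls in char 7's range; it's byte 1 of C9 A6 = 0xC9.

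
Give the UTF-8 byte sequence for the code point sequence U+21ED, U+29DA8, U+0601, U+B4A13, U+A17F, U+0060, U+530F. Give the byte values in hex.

E2 87 AD F0 A9 B6 A8 D8 81 F2 B4 A8 93 EA 85 BF 60 E5 8C 8F

U+21ED: 3-byte form → E2 87 AD.
U+29DA8: 4-byte form → F0 A9 B6 A8.
U+0601: 2-byte form → D8 81.
U+B4A13: 4-byte form → F2 B4 A8 93.
U+A17F: 3-byte form → EA 85 BF.
U+0060: 1-byte form → 60.
U+530F: 3-byte form → E5 8C 8F.
Concatenated (20 bytes): E2 87 AD F0 A9 B6 A8 D8 81 F2 B4 A8 93 EA 85 BF 60 E5 8C 8F.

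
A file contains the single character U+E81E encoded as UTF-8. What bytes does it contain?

EE A0 9E

U+E81E = 0xE81E = 59422 decimal. In range U+0800–U+FFFF → 3-byte form: 1110xxxx 10xxxxxx 10xxxxxx.
Binary (16 bits): 1110100000011110.
Split 4+6+6: 1110 | 100000 | 011110.
Byte 1: 11101110 = 0xEE.
Byte 2: 10100000 = 0xA0.
Byte 3: 10011110 = 0x9E.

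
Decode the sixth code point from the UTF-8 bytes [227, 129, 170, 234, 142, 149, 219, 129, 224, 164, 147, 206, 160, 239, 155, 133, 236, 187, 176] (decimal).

Offset 0: leading byte 0xE3 = 11100011 → 3-byte char #1 = E3 81 AA.
Offset 3: leading byte 0xEA = 11101010 → 3-byte char #2 = EA 8E 95.
Offset 6: leading byte 0xDB = 11011011 → 2-byte char #3 = DB 81.
Offset 8: leading byte 0xE0 = 11100000 → 3-byte char #4 = E0 A4 93.
Offset 11: leading byte 0xCE = 11001110 → 2-byte char #5 = CE A0.
Offset 13: leading byte 0xEF = 11101111 → 3-byte char #6 = EF 9B 85.
Leading byte 0xEF = 11101111 matches 1110xxxx → 3-byte sequence.
Byte 1: 0xEF = 11101111, payload 1111 (4 bits).
Byte 2: 0x9B = 10011011 (10xxxxxx ✓), payload 011011.
Byte 3: 0x85 = 10000101 (10xxxxxx ✓), payload 000101.
Concatenate: 1111011011000101 = 0xF6C5 (16 bits → U+F6C5).

U+F6C5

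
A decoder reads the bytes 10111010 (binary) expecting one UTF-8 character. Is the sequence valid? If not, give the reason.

Byte 0xBA = 10111010 has the form 10xxxxxx — a continuation byte — but there is no preceding leading byte.

invalid (continuation byte with no leading byte)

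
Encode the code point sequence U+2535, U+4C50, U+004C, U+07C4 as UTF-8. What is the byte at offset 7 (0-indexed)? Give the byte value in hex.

U+2535 → 3-byte form E2 94 B5 at offsets 0–2.
U+4C50 → 3-byte form E4 B1 90 at offsets 3–5.
U+004C → 1-byte form 4C at offsets 6–6.
U+07C4 → 2-byte form DF 84 at offsets 7–8.
Offset 7 falls in char 4's range; it's byte 1 of DF 84 = 0xDF.

0xDF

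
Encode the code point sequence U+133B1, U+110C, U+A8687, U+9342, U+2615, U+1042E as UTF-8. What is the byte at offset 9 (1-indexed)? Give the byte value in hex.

0xA8

1-indexed offset 9 is 0-indexed offset 8.
U+133B1 → 4-byte form F0 93 8E B1 at offsets 0–3.
U+110C → 3-byte form E1 84 8C at offsets 4–6.
U+A8687 → 4-byte form F2 A8 9A 87 at offsets 7–10.
Offset 8 falls in char 3's range; it's byte 2 of F2 A8 9A 87 = 0xA8.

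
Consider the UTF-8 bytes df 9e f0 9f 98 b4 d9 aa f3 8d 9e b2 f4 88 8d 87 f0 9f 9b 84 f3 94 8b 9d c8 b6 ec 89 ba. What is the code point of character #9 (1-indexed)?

Offset 0: leading byte 0xDF = 11011111 → 2-byte char #1 = DF 9E.
Offset 2: leading byte 0xF0 = 11110000 → 4-byte char #2 = F0 9F 98 B4.
Offset 6: leading byte 0xD9 = 11011001 → 2-byte char #3 = D9 AA.
Offset 8: leading byte 0xF3 = 11110011 → 4-byte char #4 = F3 8D 9E B2.
Offset 12: leading byte 0xF4 = 11110100 → 4-byte char #5 = F4 88 8D 87.
Offset 16: leading byte 0xF0 = 11110000 → 4-byte char #6 = F0 9F 9B 84.
Offset 20: leading byte 0xF3 = 11110011 → 4-byte char #7 = F3 94 8B 9D.
Offset 24: leading byte 0xC8 = 11001000 → 2-byte char #8 = C8 B6.
Offset 26: leading byte 0xEC = 11101100 → 3-byte char #9 = EC 89 BA.
Leading byte 0xEC = 11101100 matches 1110xxxx → 3-byte sequence.
Byte 1: 0xEC = 11101100, payload 1100 (4 bits).
Byte 2: 0x89 = 10001001 (10xxxxxx ✓), payload 001001.
Byte 3: 0xBA = 10111010 (10xxxxxx ✓), payload 111010.
Concatenate: 1100001001111010 = 0xC27A (16 bits → U+C27A).

U+C27A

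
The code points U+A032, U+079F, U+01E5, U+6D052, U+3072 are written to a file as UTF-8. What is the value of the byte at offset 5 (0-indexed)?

0xC7

U+A032 → 3-byte form EA 80 B2 at offsets 0–2.
U+079F → 2-byte form DE 9F at offsets 3–4.
U+01E5 → 2-byte form C7 A5 at offsets 5–6.
Offset 5 falls in char 3's range; it's byte 1 of C7 A5 = 0xC7.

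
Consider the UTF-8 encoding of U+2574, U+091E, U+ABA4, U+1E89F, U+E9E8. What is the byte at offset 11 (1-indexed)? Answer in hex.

0x9E

1-indexed offset 11 is 0-indexed offset 10.
U+2574 → 3-byte form E2 95 B4 at offsets 0–2.
U+091E → 3-byte form E0 A4 9E at offsets 3–5.
U+ABA4 → 3-byte form EA AE A4 at offsets 6–8.
U+1E89F → 4-byte form F0 9E A2 9F at offsets 9–12.
Offset 10 falls in char 4's range; it's byte 2 of F0 9E A2 9F = 0x9E.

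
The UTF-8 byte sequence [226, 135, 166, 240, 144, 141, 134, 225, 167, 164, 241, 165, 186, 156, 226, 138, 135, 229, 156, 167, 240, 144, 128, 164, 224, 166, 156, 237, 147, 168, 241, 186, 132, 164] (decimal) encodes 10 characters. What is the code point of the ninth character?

U+D4E8

Offset 0: leading byte 0xE2 = 11100010 → 3-byte char #1 = E2 87 A6.
Offset 3: leading byte 0xF0 = 11110000 → 4-byte char #2 = F0 90 8D 86.
Offset 7: leading byte 0xE1 = 11100001 → 3-byte char #3 = E1 A7 A4.
Offset 10: leading byte 0xF1 = 11110001 → 4-byte char #4 = F1 A5 BA 9C.
Offset 14: leading byte 0xE2 = 11100010 → 3-byte char #5 = E2 8A 87.
Offset 17: leading byte 0xE5 = 11100101 → 3-byte char #6 = E5 9C A7.
Offset 20: leading byte 0xF0 = 11110000 → 4-byte char #7 = F0 90 80 A4.
Offset 24: leading byte 0xE0 = 11100000 → 3-byte char #8 = E0 A6 9C.
Offset 27: leading byte 0xED = 11101101 → 3-byte char #9 = ED 93 A8.
Leading byte 0xED = 11101101 matches 1110xxxx → 3-byte sequence.
Byte 1: 0xED = 11101101, payload 1101 (4 bits).
Byte 2: 0x93 = 10010011 (10xxxxxx ✓), payload 010011.
Byte 3: 0xA8 = 10101000 (10xxxxxx ✓), payload 101000.
Concatenate: 1101010011101000 = 0xD4E8 (16 bits → U+D4E8).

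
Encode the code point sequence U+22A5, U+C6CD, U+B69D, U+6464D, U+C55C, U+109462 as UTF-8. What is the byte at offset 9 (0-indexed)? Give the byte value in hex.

0xF1

U+22A5 → 3-byte form E2 8A A5 at offsets 0–2.
U+C6CD → 3-byte form EC 9B 8D at offsets 3–5.
U+B69D → 3-byte form EB 9A 9D at offsets 6–8.
U+6464D → 4-byte form F1 A4 99 8D at offsets 9–12.
Offset 9 falls in char 4's range; it's byte 1 of F1 A4 99 8D = 0xF1.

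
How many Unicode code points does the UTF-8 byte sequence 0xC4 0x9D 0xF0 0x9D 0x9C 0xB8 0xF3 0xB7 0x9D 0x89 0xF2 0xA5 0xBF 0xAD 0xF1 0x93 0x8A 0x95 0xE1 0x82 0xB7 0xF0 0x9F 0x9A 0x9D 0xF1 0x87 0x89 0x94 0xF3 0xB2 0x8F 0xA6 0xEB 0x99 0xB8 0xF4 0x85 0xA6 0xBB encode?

11

Byte at offset 0: 0xC4 = 11000100 → 2-byte char (#1). Advance 2.
Byte at offset 2: 0xF0 = 11110000 → 4-byte char (#2). Advance 4.
Byte at offset 6: 0xF3 = 11110011 → 4-byte char (#3). Advance 4.
Byte at offset 10: 0xF2 = 11110010 → 4-byte char (#4). Advance 4.
Byte at offset 14: 0xF1 = 11110001 → 4-byte char (#5). Advance 4.
Byte at offset 18: 0xE1 = 11100001 → 3-byte char (#6). Advance 3.
Byte at offset 21: 0xF0 = 11110000 → 4-byte char (#7). Advance 4.
Byte at offset 25: 0xF1 = 11110001 → 4-byte char (#8). Advance 4.
Byte at offset 29: 0xF3 = 11110011 → 4-byte char (#9). Advance 4.
Byte at offset 33: 0xEB = 11101011 → 3-byte char (#10). Advance 3.
Byte at offset 36: 0xF4 = 11110100 → 4-byte char (#11). Advance 4.
Reached end at offset 40 after 11 code points.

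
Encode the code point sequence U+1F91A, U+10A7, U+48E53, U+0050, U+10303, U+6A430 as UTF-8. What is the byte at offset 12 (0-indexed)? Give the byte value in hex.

U+1F91A → 4-byte form F0 9F A4 9A at offsets 0–3.
U+10A7 → 3-byte form E1 82 A7 at offsets 4–6.
U+48E53 → 4-byte form F1 88 B9 93 at offsets 7–10.
U+0050 → 1-byte form 50 at offsets 11–11.
U+10303 → 4-byte form F0 90 8C 83 at offsets 12–15.
Offset 12 falls in char 5's range; it's byte 1 of F0 90 8C 83 = 0xF0.

0xF0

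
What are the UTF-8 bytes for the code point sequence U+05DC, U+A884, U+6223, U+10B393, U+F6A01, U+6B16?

D7 9C EA A2 84 E6 88 A3 F4 8B 8E 93 F3 B6 A8 81 E6 AC 96

U+05DC: 2-byte form → D7 9C.
U+A884: 3-byte form → EA A2 84.
U+6223: 3-byte form → E6 88 A3.
U+10B393: 4-byte form → F4 8B 8E 93.
U+F6A01: 4-byte form → F3 B6 A8 81.
U+6B16: 3-byte form → E6 AC 96.
Concatenated (19 bytes): D7 9C EA A2 84 E6 88 A3 F4 8B 8E 93 F3 B6 A8 81 E6 AC 96.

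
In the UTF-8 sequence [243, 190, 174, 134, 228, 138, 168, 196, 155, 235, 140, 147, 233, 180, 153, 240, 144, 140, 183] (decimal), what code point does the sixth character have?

Offset 0: leading byte 0xF3 = 11110011 → 4-byte char #1 = F3 BE AE 86.
Offset 4: leading byte 0xE4 = 11100100 → 3-byte char #2 = E4 8A A8.
Offset 7: leading byte 0xC4 = 11000100 → 2-byte char #3 = C4 9B.
Offset 9: leading byte 0xEB = 11101011 → 3-byte char #4 = EB 8C 93.
Offset 12: leading byte 0xE9 = 11101001 → 3-byte char #5 = E9 B4 99.
Offset 15: leading byte 0xF0 = 11110000 → 4-byte char #6 = F0 90 8C B7.
Leading byte 0xF0 = 11110000 matches 11110xxx → 4-byte sequence.
Byte 1: 0xF0 = 11110000, payload 000 (3 bits).
Byte 2: 0x90 = 10010000 (10xxxxxx ✓), payload 010000.
Byte 3: 0x8C = 10001100 (10xxxxxx ✓), payload 001100.
Byte 4: 0xB7 = 10110111 (10xxxxxx ✓), payload 110111.
Concatenate: 000010000001100110111 = 0x10337 (21 bits → U+10337).

U+10337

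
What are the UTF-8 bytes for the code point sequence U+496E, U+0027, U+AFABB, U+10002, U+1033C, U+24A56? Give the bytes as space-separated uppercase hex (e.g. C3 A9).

E4 A5 AE 27 F2 AF AA BB F0 90 80 82 F0 90 8C BC F0 A4 A9 96

U+496E: 3-byte form → E4 A5 AE.
U+0027: 1-byte form → 27.
U+AFABB: 4-byte form → F2 AF AA BB.
U+10002: 4-byte form → F0 90 80 82.
U+1033C: 4-byte form → F0 90 8C BC.
U+24A56: 4-byte form → F0 A4 A9 96.
Concatenated (20 bytes): E4 A5 AE 27 F2 AF AA BB F0 90 80 82 F0 90 8C BC F0 A4 A9 96.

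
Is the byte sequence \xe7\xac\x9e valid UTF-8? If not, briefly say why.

valid

Leading byte 0xE7 = 11100111 → 3-byte form.
Continuation bytes 0xAC=10101100, 0x9E=10011110 all match 10xxxxxx.
Decoded value 0x7B1E is ≥ 0x800 (shortest form) and not a surrogate.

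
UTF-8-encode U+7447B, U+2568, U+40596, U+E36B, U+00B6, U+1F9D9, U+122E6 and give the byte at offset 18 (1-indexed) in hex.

1-indexed offset 18 is 0-indexed offset 17.
U+7447B → 4-byte form F1 B4 91 BB at offsets 0–3.
U+2568 → 3-byte form E2 95 A8 at offsets 4–6.
U+40596 → 4-byte form F1 80 96 96 at offsets 7–10.
U+E36B → 3-byte form EE 8D AB at offsets 11–13.
U+00B6 → 2-byte form C2 B6 at offsets 14–15.
U+1F9D9 → 4-byte form F0 9F A7 99 at offsets 16–19.
Offset 17 falls in char 6's range; it's byte 2 of F0 9F A7 99 = 0x9F.

0x9F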